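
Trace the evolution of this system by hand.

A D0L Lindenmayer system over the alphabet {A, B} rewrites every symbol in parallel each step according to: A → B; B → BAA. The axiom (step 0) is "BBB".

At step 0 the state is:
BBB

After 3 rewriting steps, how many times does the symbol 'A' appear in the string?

18

k=0  BBB
k=1  BAABAABAA
k=2  BAABBBAABBBAABB
k=3  BAABBBAABAABAABBBAABAABAABBBAABAA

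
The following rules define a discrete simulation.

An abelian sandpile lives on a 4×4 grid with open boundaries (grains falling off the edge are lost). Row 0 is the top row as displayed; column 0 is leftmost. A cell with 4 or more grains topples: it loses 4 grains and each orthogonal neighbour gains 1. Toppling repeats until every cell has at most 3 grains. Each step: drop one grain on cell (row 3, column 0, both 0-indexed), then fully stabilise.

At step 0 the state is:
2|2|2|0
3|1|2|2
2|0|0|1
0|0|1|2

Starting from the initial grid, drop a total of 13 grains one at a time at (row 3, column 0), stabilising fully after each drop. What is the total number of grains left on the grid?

25

step 0: 2|2|2|0
3|1|2|2
2|0|0|1
0|0|1|2
step 1: 2|2|2|0
3|1|2|2
2|0|0|1
1|0|1|2
step 2: 2|2|2|0
3|1|2|2
2|0|0|1
2|0|1|2
step 3: 2|2|2|0
3|1|2|2
2|0|0|1
3|0|1|2
step 4: 2|2|2|0
3|1|2|2
3|0|0|1
0|1|1|2
step 5: 2|2|2|0
3|1|2|2
3|0|0|1
1|1|1|2
step 6: 2|2|2|0
3|1|2|2
3|0|0|1
2|1|1|2
step 7: 2|2|2|0
3|1|2|2
3|0|0|1
3|1|1|2
step 8: 3|2|2|0
0|2|2|2
1|1|0|1
1|2|1|2
step 9: 3|2|2|0
0|2|2|2
1|1|0|1
2|2|1|2
step 10: 3|2|2|0
0|2|2|2
1|1|0|1
3|2|1|2
step 11: 3|2|2|0
0|2|2|2
2|1|0|1
0|3|1|2
step 12: 3|2|2|0
0|2|2|2
2|1|0|1
1|3|1|2
step 13: 3|2|2|0
0|2|2|2
2|1|0|1
2|3|1|2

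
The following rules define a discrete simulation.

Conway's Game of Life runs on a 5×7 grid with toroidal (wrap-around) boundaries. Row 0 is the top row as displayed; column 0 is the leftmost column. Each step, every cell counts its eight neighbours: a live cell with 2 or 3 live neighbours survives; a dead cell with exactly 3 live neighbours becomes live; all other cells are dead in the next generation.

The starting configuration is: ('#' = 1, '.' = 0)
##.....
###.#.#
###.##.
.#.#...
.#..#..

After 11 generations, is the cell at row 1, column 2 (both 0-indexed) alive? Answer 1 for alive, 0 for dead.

k=0  ##.....
###.#.#
###.##.
.#.#...
.#..#..
k=1  ...#.##
....#..
....##.
...#.#.
.#.....
k=2  ....##.
...#..#
...#.#.
.....#.
..#..##
k=3  ...##..
...#..#
.....##
.....#.
......#
k=4  ...###.
...#..#
....###
.....#.
....##.
k=5  ...#..#
...#..#
....#.#
.......
...#..#
k=6  #.#####
#..##.#
.....#.
.....#.
.......
k=7  ###....
###....
.....#.
.......
...#...
k=8  #..#...
#.#...#
.#.....
.......
.##....
k=9  #..#..#
#.#...#
##.....
.##....
.##....
k=10  ...#..#
..#....
......#
.......
...#...
k=11  ..##...
.......
.......
.......
.......

0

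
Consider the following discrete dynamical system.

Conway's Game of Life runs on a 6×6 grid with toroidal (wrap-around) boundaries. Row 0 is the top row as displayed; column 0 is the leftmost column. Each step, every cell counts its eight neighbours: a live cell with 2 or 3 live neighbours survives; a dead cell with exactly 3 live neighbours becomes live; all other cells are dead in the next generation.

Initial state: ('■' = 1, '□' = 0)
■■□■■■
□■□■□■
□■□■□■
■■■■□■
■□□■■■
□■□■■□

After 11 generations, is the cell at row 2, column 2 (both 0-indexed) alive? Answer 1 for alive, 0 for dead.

1

[0] ■■□■■■
□■□■□■
□■□■□■
■■■■□■
■□□■■■
□■□■■□
[1] □■□□□□
□■□■□□
□□□■□■
□□□□□□
□□□□□□
□■□□□□
[2] ■■□□□□
■□□□■□
□□■□■□
□□□□□□
□□□□□□
□□□□□□
[3] ■■□□□■
■□□■□□
□□□■□■
□□□□□□
□□□□□□
□□□□□□
[4] ■■□□□■
□■■□□□
□□□□■□
□□□□□□
□□□□□□
■□□□□□
[5] □□■□□■
□■■□□■
□□□□□□
□□□□□□
□□□□□□
■■□□□■
[6] □□■□■■
■■■□□□
□□□□□□
□□□□□□
■□□□□□
■■□□□■
[7] □□■■■□
■■■■□■
□■□□□□
□□□□□□
■■□□□■
□■□□■□
[8] □□□□□□
■□□□□■
□■□□□□
□■□□□□
■■□□□■
□■□□■□
[9] ■□□□□■
■□□□□□
□■□□□□
□■■□□□
□■■□□■
□■□□□■
[10] □■□□□■
■■□□□■
■■■□□□
□□□□□□
□□□□□□
□■■□■■
[11] □□□□□□
□□□□□■
□□■□□■
□■□□□□
□□□□□□
□■■□■■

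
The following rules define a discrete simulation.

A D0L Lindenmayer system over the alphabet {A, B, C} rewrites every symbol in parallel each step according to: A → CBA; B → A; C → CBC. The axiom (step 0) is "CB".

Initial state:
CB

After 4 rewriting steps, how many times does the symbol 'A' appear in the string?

12

t=0: CB
t=1: CBCA
t=2: CBCACBCCBA
t=3: CBCACBCCBACBCACBCCBCACBA
t=4: CBCACBCCBACBCACBCCBCACBACBCACBCCBACBCACBCCBCACBCCBACBCACBA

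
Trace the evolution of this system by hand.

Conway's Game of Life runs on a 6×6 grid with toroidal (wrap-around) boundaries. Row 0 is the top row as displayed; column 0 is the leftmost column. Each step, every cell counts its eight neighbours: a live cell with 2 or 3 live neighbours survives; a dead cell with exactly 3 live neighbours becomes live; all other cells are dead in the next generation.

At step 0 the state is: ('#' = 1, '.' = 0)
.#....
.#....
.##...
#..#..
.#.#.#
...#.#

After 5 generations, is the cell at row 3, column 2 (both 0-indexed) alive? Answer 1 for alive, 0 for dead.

0

k=0  .#....
.#....
.##...
#..#..
.#.#.#
...#.#
k=1  #.#...
##....
###...
#..##.
...#.#
......
k=2  #.....
.....#
..##..
#..##.
...#.#
......
k=3  ......
......
..##.#
.....#
...#.#
......
k=4  ......
......
....#.
#.##.#
....#.
......
k=5  ......
......
...###
...#.#
...###
......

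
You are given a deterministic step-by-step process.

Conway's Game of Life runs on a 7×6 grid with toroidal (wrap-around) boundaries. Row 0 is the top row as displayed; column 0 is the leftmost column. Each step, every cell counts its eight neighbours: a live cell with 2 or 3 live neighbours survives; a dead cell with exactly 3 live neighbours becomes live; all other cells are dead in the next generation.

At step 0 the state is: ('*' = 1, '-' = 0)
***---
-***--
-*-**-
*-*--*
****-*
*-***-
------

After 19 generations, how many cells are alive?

11

k=0  ***---
-***--
-*-**-
*-*--*
****-*
*-***-
------
k=1  *--*--
----*-
----**
------
------
*---*-
*----*
k=2  *---*-
---**-
----**
------
------
*-----
**--*-
k=3  **--*-
---*--
---***
------
------
**---*
**----
k=4  ***--*
*-**--
---**-
----*-
*-----
-*---*
--*---
k=5  *----*
*-----
--*-**
---***
*----*
**----
--*--*
k=6  **---*
**--*-
*-----
---*--
-*----
-*----
-----*
k=7  -*--*-
------
**---*
------
--*---
*-----
-*---*
k=8  *-----
-*---*
*-----
**----
------
**----
-*---*
k=9  -*---*
-*---*
-----*
**----
------
**----
-*---*
k=10  -**-**
----**
-*---*
*-----
------
**----
-**--*
k=11  -**---
-***--
----**
*-----
**----
***---
---***
k=12  **----
**-**-
******
**----
--*--*
--***-
---***
k=13  -*----
------
------
------
*-*-**
--*---
**---*
k=14  -*----
------
------
-----*
-*-*-*
--***-
***---
k=15  ***---
------
------
*---*-
*--*-*
----**
*-----
k=16  **----
-*----
------
*---*-
*--*--
----*-
*-----
k=17  **----
**----
------
-----*
---**-
-----*
**---*
k=18  --*---
**----
*-----
----*-
----**
-----*
-*---*
k=19  --*---
**----
**---*
----*-
----**
-----*
*-----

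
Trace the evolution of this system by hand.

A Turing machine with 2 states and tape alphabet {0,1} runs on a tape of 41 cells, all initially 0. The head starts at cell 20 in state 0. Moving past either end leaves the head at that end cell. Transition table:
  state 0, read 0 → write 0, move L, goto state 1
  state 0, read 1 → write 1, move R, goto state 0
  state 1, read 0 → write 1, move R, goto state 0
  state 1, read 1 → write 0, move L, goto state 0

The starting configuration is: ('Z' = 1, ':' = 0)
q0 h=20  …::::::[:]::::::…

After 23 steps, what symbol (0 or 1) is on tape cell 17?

0

gen 0: q0 h=20  …::::::[:]::::::…
gen 1: q1 h=19  …::::::[:]::::::…
gen 2: q0 h=20  …:::::Z[:]::::::…
gen 3: q1 h=19  …::::::[Z]::::::…
gen 4: q0 h=18  …::::::[:]::::::…
gen 5: q1 h=17  …::::::[:]::::::…
gen 6: q0 h=18  …:::::Z[:]::::::…
gen 7: q1 h=17  …::::::[Z]::::::…
gen 8: q0 h=16  …::::::[:]::::::…
gen 9: q1 h=15  …::::::[:]::::::…
gen 10: q0 h=16  …:::::Z[:]::::::…
gen 11: q1 h=15  …::::::[Z]::::::…
gen 12: q0 h=14  …::::::[:]::::::…
gen 13: q1 h=13  …::::::[:]::::::…
gen 14: q0 h=14  …:::::Z[:]::::::…
gen 15: q1 h=13  …::::::[Z]::::::…
gen 16: q0 h=12  …::::::[:]::::::…
gen 17: q1 h=11  …::::::[:]::::::…
gen 18: q0 h=12  …:::::Z[:]::::::…
gen 19: q1 h=11  …::::::[Z]::::::…
gen 20: q0 h=10  …::::::[:]::::::…
gen 21: q1 h= 9  …::::::[:]::::::…
gen 22: q0 h=10  …:::::Z[:]::::::…
gen 23: q1 h= 9  …::::::[Z]::::::…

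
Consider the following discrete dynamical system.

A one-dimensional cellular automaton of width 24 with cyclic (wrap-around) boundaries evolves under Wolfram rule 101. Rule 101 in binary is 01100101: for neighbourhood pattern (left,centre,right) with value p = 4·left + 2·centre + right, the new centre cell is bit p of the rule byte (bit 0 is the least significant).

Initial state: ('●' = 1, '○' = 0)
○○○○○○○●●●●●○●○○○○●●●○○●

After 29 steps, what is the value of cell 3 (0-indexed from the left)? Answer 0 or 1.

0

k=0  ○○○○○○○●●●●●○●○○○○●●●○○●
k=1  ○●●●●●○○○○○●●●○●●○○○●○○●
k=2  ●○○○○●○●●●○○○●●○●○●○●○○●
k=3  ●○●●○●●○○●○●○○●●●●●●●○○○
k=4  ●●○●●○●○○●●●○○○○○○○○●○●○
k=5  ○●●○●●●○○○○●○●●●●●●○●●●●
k=6  ●○●●○○●○●●○●●○○○○○●●○○○●
k=7  ●●○●○○●●○●●○●○●●●○○●○●○○
k=8  ○●●●○○○●●○●●●●○○●○○●●●○○
k=9  ○○○●○●○○●●○○○●○○●○○○○●○●
k=10  ○●○●●●○○○●○●○●○○●○●●○●●●
k=11  ●●●○○●○●○●●●●●○○●●○●●○○●
k=12  ○○●○○●●●●○○○○●○○○●●○●○○○
k=13  ●○●○○○○○●○●●○●○●○○●●●○●●
k=14  ●●●○●●●○●●○●●●●●○○○○●●○○
k=15  ○○●●○○●●○●●○○○○●○●●○○●○○
k=16  ●○○●○○○●●○●○●●○●●○●○○●○●
k=17  ●○○●○●○○●●●●○●●○●●●○○●●○
k=18  ●○○●●●○○○○○●●○●●○○●○○○●●
k=19  ●○○○○●○●●●○○●●○●○○●○●○○○
k=20  ●○●●○●●○○●○○○●●●○○●●●○●○
k=21  ●●○●●○●○○●○●○○○●○○○○●●●●
k=22  ○●●○●●●○○●●●○●○●○●●○○○○○
k=23  ○○●●○○●○○○○●●●●●●○●○●●●●
k=24  ○○○●○○●○●●○○○○○○●●●●○○○●
k=25  ○●○●○○●●○●○●●●●○○○○●○●○●
k=26  ●●●●○○○●●●●○○○●○●●○●●●●●
k=27  ○○○●○●○○○○●○●○●●○●●○○○○○
k=28  ●●○●●●○●●○●●●●○●●○●○●●●●
k=29  ○●●○○●●○●●○○○●●○●●●●○○○○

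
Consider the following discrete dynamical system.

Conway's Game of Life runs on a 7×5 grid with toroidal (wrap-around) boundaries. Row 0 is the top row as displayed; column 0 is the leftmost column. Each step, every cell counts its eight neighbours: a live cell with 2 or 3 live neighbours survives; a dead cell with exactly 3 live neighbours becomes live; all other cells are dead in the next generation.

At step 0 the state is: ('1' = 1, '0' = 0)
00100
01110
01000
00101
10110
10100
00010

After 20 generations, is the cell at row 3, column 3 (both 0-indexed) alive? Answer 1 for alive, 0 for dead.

gen 0: 00100
01110
01000
00101
10110
10100
00010
gen 1: 01000
01010
11000
10101
10100
00100
01110
gen 2: 11010
01000
00010
00111
10101
00000
01010
gen 3: 11001
11001
00011
11100
11101
11111
11001
gen 4: 00110
01100
00010
00000
00000
00000
00000
gen 5: 01110
01000
00100
00000
00000
00000
00000
gen 6: 01100
01010
00000
00000
00000
00000
00100
gen 7: 01010
01000
00000
00000
00000
00000
01100
gen 8: 11000
00100
00000
00000
00000
00000
01100
gen 9: 10000
01000
00000
00000
00000
00000
11100
gen 10: 10100
00000
00000
00000
00000
01000
11000
gen 11: 10000
00000
00000
00000
00000
11000
10100
gen 12: 01000
00000
00000
00000
00000
11000
10001
gen 13: 10000
00000
00000
00000
00000
11001
00001
gen 14: 00000
00000
00000
00000
10000
10001
01001
gen 15: 00000
00000
00000
00000
10001
01001
00001
gen 16: 00000
00000
00000
00000
10001
00011
10000
gen 17: 00000
00000
00000
00000
10011
00010
00001
gen 18: 00000
00000
00000
00001
00011
10010
00000
gen 19: 00000
00000
00000
00011
10010
00010
00000
gen 20: 00000
00000
00000
00011
00110
00001
00000

1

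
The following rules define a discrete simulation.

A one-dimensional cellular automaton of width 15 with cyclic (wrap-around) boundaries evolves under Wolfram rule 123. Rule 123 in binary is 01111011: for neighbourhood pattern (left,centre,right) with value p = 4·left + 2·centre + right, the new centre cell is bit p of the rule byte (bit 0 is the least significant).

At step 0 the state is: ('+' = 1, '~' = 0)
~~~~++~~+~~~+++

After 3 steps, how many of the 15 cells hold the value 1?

k=0  ~~~~++~~+~~~+++
k=1  ++++++++~++++~+
k=2  ~~~~~~~+++~~+++
k=3  ++++++++~++++~+

13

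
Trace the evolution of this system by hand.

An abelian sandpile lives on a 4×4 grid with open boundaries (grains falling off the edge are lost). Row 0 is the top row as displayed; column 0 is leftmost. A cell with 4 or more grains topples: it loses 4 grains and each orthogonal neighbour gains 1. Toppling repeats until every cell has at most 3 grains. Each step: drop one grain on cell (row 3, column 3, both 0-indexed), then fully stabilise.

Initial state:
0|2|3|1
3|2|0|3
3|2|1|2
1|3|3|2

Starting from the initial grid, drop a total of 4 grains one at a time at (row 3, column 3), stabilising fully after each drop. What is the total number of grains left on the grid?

step 0: 0|2|3|1
3|2|0|3
3|2|1|2
1|3|3|2
step 1: 0|2|3|1
3|2|0|3
3|2|1|2
1|3|3|3
step 2: 0|2|3|1
3|2|0|3
3|3|2|3
2|0|1|1
step 3: 0|2|3|1
3|2|0|3
3|3|2|3
2|0|1|2
step 4: 0|2|3|1
3|2|0|3
3|3|2|3
2|0|1|3

31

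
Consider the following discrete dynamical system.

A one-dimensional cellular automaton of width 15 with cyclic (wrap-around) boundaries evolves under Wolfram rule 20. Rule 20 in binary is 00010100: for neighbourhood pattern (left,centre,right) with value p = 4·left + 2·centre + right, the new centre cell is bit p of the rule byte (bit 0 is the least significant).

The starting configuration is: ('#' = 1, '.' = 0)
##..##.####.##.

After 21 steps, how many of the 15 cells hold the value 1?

k=0  ##..##.####.##.
k=1  ..#............
k=2  ..##...........
k=3  ....#..........
k=4  ....##.........
k=5  ......#........
k=6  ......##.......
k=7  ........#......
k=8  ........##.....
k=9  ..........#....
k=10  ..........##...
k=11  ............#..
k=12  ............##.
k=13  ..............#
k=14  #.............#
k=15  .#.............
k=16  .##............
k=17  ...#...........
k=18  ...##..........
k=19  .....#.........
k=20  .....##........
k=21  .......#.......

1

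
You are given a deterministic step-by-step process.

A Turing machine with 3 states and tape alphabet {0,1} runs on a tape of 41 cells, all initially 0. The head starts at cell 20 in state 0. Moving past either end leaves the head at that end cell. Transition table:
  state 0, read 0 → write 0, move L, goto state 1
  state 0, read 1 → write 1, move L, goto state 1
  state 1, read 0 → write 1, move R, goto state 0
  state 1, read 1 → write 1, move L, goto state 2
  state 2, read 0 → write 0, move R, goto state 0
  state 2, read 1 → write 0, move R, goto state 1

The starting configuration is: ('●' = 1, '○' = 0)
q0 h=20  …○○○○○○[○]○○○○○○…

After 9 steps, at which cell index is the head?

17

k=0  q0 h=20  …○○○○○○[○]○○○○○○…
k=1  q1 h=19  …○○○○○○[○]○○○○○○…
k=2  q0 h=20  …○○○○○●[○]○○○○○○…
k=3  q1 h=19  …○○○○○○[●]○○○○○○…
k=4  q2 h=18  …○○○○○○[○]●○○○○○…
k=5  q0 h=19  …○○○○○○[●]○○○○○○…
k=6  q1 h=18  …○○○○○○[○]●○○○○○…
k=7  q0 h=19  …○○○○○●[●]○○○○○○…
k=8  q1 h=18  …○○○○○○[●]●○○○○○…
k=9  q2 h=17  …○○○○○○[○]●●○○○○…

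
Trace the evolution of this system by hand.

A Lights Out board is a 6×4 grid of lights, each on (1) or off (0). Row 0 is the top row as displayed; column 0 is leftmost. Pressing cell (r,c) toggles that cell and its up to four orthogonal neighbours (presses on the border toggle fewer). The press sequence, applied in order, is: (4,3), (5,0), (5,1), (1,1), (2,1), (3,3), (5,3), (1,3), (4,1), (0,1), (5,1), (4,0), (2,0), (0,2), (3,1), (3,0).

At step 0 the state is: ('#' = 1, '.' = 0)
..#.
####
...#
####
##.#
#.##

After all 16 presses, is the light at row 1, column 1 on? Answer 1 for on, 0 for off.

0

0) ..#.
####
...#
####
##.#
#.##
1) ..#.
####
...#
###.
###.
#.#.
2) ..#.
####
...#
###.
.##.
.##.
3) ..#.
####
...#
###.
..#.
#...
4) .##.
...#
.#.#
###.
..#.
#...
5) .##.
.#.#
#.##
#.#.
..#.
#...
6) .##.
.#.#
#.#.
#..#
..##
#...
7) .##.
.#.#
#.#.
#..#
..#.
#.##
8) .###
.##.
#.##
#..#
..#.
#.##
9) .###
.##.
#.##
##.#
##..
####
10) #..#
..#.
#.##
##.#
##..
####
11) #..#
..#.
#.##
##.#
#...
...#
12) #..#
..#.
#.##
.#.#
.#..
#..#
13) #..#
#.#.
.###
##.#
.#..
#..#
14) ###.
#...
.###
##.#
.#..
#..#
15) ###.
#...
..##
..##
....
#..#
16) ###.
#...
#.##
####
#...
#..#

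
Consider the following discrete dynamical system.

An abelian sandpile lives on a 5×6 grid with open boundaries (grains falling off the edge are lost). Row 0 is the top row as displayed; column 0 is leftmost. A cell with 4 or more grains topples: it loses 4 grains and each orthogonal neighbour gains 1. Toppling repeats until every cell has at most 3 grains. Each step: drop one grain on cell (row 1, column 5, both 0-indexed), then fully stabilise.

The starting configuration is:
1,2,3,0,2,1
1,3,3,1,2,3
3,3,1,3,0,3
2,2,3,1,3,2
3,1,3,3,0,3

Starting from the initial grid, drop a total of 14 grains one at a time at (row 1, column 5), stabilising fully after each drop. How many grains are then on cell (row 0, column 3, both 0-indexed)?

3

gen 0: 1,2,3,0,2,1
1,3,3,1,2,3
3,3,1,3,0,3
2,2,3,1,3,2
3,1,3,3,0,3
gen 1: 1,2,3,0,2,2
1,3,3,1,3,1
3,3,1,3,1,0
2,2,3,1,3,3
3,1,3,3,0,3
gen 2: 1,2,3,0,2,2
1,3,3,1,3,2
3,3,1,3,1,0
2,2,3,1,3,3
3,1,3,3,0,3
gen 3: 1,2,3,0,2,2
1,3,3,1,3,3
3,3,1,3,1,0
2,2,3,1,3,3
3,1,3,3,0,3
gen 4: 1,2,3,0,3,3
1,3,3,2,0,1
3,3,1,3,2,1
2,2,3,1,3,3
3,1,3,3,0,3
gen 5: 1,2,3,0,3,3
1,3,3,2,0,2
3,3,1,3,2,1
2,2,3,1,3,3
3,1,3,3,0,3
gen 6: 1,2,3,0,3,3
1,3,3,2,0,3
3,3,1,3,2,1
2,2,3,1,3,3
3,1,3,3,0,3
gen 7: 1,2,3,1,0,1
1,3,3,2,2,1
3,3,1,3,2,2
2,2,3,1,3,3
3,1,3,3,0,3
gen 8: 1,2,3,1,0,1
1,3,3,2,2,2
3,3,1,3,2,2
2,2,3,1,3,3
3,1,3,3,0,3
gen 9: 1,2,3,1,0,1
1,3,3,2,2,3
3,3,1,3,2,2
2,2,3,1,3,3
3,1,3,3,0,3
gen 10: 1,2,3,1,0,2
1,3,3,2,3,0
3,3,1,3,2,3
2,2,3,1,3,3
3,1,3,3,0,3
gen 11: 1,2,3,1,0,2
1,3,3,2,3,1
3,3,1,3,2,3
2,2,3,1,3,3
3,1,3,3,0,3
gen 12: 1,2,3,1,0,2
1,3,3,2,3,2
3,3,1,3,2,3
2,2,3,1,3,3
3,1,3,3,0,3
gen 13: 1,2,3,1,0,2
1,3,3,2,3,3
3,3,1,3,2,3
2,2,3,1,3,3
3,1,3,3,0,3
gen 14: 2,0,1,3,1,3
3,2,3,1,2,2
1,3,1,3,2,2
1,2,3,1,2,2
1,0,2,1,3,0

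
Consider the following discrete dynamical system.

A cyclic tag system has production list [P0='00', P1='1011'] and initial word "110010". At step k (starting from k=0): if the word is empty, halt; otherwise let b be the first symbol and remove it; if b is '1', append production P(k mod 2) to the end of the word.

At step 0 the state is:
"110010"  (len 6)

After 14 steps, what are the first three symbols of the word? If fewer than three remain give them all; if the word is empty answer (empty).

000

[0] "110010"  (len 6)
[1] "1001000"  (len 7)
[2] "0010001011"  (len 10)
[3] "010001011"  (len 9)
[4] "10001011"  (len 8)
[5] "000101100"  (len 9)
[6] "00101100"  (len 8)
[7] "0101100"  (len 7)
[8] "101100"  (len 6)
[9] "0110000"  (len 7)
[10] "110000"  (len 6)
[11] "1000000"  (len 7)
[12] "0000001011"  (len 10)
[13] "000001011"  (len 9)
[14] "00001011"  (len 8)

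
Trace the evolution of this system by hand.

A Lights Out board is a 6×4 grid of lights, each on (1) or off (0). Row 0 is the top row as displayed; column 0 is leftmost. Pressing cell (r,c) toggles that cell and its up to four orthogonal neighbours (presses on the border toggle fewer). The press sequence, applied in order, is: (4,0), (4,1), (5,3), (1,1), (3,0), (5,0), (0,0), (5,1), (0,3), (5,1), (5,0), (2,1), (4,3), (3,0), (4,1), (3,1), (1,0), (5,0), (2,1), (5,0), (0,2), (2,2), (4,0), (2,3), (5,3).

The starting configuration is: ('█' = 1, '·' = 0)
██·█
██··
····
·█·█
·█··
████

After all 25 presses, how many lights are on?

13

step 0: ██·█
██··
····
·█·█
·█··
████
step 1: ██·█
██··
····
██·█
█···
·███
step 2: ██·█
██··
····
█··█
·██·
··██
step 3: ██·█
██··
····
█··█
·███
····
step 4: █··█
··█·
·█··
█··█
·███
····
step 5: █··█
··█·
██··
·█·█
████
····
step 6: █··█
··█·
██··
·█·█
·███
██··
step 7: ·█·█
█·█·
██··
·█·█
·███
██··
step 8: ·█·█
█·█·
██··
·█·█
··██
··█·
step 9: ·██·
█·██
██··
·█·█
··██
··█·
step 10: ·██·
█·██
██··
·█·█
·███
██··
step 11: ·██·
█·██
██··
·█·█
████
····
step 12: ·██·
████
··█·
···█
████
····
step 13: ·██·
████
··█·
····
██··
···█
step 14: ·██·
████
█·█·
██··
·█··
···█
step 15: ·██·
████
█·█·
█···
█·█·
·█·█
step 16: ·██·
████
███·
·██·
███·
·█·█
step 17: ███·
··██
·██·
·██·
███·
·█·█
step 18: ███·
··██
·██·
·██·
·██·
█··█
step 19: ███·
·███
█···
··█·
·██·
█··█
step 20: ███·
·███
█···
··█·
███·
·█·█
step 21: █··█
·█·█
█···
··█·
███·
·█·█
step 22: █··█
·███
████
····
███·
·█·█
step 23: █··█
·███
████
█···
··█·
██·█
step 24: █··█
·██·
██··
█··█
··█·
██·█
step 25: █··█
·██·
██··
█··█
··██
███·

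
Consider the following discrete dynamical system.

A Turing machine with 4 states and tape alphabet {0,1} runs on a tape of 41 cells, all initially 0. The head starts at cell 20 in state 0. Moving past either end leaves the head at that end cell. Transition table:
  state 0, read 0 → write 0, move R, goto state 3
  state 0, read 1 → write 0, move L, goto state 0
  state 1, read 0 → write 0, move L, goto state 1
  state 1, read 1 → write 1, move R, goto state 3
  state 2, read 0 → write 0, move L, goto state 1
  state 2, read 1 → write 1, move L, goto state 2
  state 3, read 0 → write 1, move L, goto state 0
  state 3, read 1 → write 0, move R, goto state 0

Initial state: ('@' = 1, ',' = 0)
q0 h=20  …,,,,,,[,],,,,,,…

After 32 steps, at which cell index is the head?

t=0: q0 h=20  …,,,,,,[,],,,,,,…
t=1: q3 h=21  …,,,,,,[,],,,,,,…
t=2: q0 h=20  …,,,,,,[,]@,,,,,…
t=3: q3 h=21  …,,,,,,[@],,,,,,…
t=4: q0 h=22  …,,,,,,[,],,,,,,…
t=5: q3 h=23  …,,,,,,[,],,,,,,…
t=6: q0 h=22  …,,,,,,[,]@,,,,,…
t=7: q3 h=23  …,,,,,,[@],,,,,,…
t=8: q0 h=24  …,,,,,,[,],,,,,,…
t=9: q3 h=25  …,,,,,,[,],,,,,,…
t=10: q0 h=24  …,,,,,,[,]@,,,,,…
t=11: q3 h=25  …,,,,,,[@],,,,,,…
t=12: q0 h=26  …,,,,,,[,],,,,,,…
t=13: q3 h=27  …,,,,,,[,],,,,,,…
t=14: q0 h=26  …,,,,,,[,]@,,,,,…
t=15: q3 h=27  …,,,,,,[@],,,,,,…
t=16: q0 h=28  …,,,,,,[,],,,,,,…
t=17: q3 h=29  …,,,,,,[,],,,,,,…
t=18: q0 h=28  …,,,,,,[,]@,,,,,…
t=19: q3 h=29  …,,,,,,[@],,,,,,…
t=20: q0 h=30  …,,,,,,[,],,,,,,…
t=21: q3 h=31  …,,,,,,[,],,,,,,…
t=22: q0 h=30  …,,,,,,[,]@,,,,,…
t=23: q3 h=31  …,,,,,,[@],,,,,,…
t=24: q0 h=32  …,,,,,,[,],,,,,,…
t=25: q3 h=33  …,,,,,,[,],,,,,,…
t=26: q0 h=32  …,,,,,,[,]@,,,,,…
t=27: q3 h=33  …,,,,,,[@],,,,,,…
t=28: q0 h=34  …,,,,,,[,],,,,,,|
t=29: q3 h=35  …,,,,,,[,],,,,,|
t=30: q0 h=34  …,,,,,,[,]@,,,,,|
t=31: q3 h=35  …,,,,,,[@],,,,,|
t=32: q0 h=36  …,,,,,,[,],,,,|

36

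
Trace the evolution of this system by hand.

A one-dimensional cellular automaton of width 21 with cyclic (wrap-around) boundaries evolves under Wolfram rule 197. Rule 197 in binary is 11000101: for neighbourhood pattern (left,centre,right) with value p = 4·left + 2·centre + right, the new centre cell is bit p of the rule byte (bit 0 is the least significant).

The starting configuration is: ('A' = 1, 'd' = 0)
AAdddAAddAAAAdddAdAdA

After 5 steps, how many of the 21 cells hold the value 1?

10

[0] AAdddAAddAAAAdddAdAdA
[1] AAdAddAdddAAAdAdAdAdd
[2] dAdAddAdAddAAdAdAdAdd
[3] dAdAddAdAdddAdAdAdAdA
[4] dAdAddAdAdAdAdAdAdAdA
[5] dAdAddAdAdAdAdAdAdAdA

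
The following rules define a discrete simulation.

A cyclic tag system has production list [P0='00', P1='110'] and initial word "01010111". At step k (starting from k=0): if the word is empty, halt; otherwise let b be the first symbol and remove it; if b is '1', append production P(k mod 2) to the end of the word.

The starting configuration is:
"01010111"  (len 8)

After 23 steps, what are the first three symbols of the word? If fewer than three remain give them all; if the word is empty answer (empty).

k=0  "01010111"  (len 8)
k=1  "1010111"  (len 7)
k=2  "010111110"  (len 9)
k=3  "10111110"  (len 8)
k=4  "0111110110"  (len 10)
k=5  "111110110"  (len 9)
k=6  "11110110110"  (len 11)
k=7  "111011011000"  (len 12)
k=8  "11011011000110"  (len 14)
k=9  "101101100011000"  (len 15)
k=10  "01101100011000110"  (len 17)
k=11  "1101100011000110"  (len 16)
k=12  "101100011000110110"  (len 18)
k=13  "0110001100011011000"  (len 19)
k=14  "110001100011011000"  (len 18)
k=15  "1000110001101100000"  (len 19)
k=16  "000110001101100000110"  (len 21)
k=17  "00110001101100000110"  (len 20)
k=18  "0110001101100000110"  (len 19)
k=19  "110001101100000110"  (len 18)
k=20  "10001101100000110110"  (len 20)
k=21  "000110110000011011000"  (len 21)
k=22  "00110110000011011000"  (len 20)
k=23  "0110110000011011000"  (len 19)

011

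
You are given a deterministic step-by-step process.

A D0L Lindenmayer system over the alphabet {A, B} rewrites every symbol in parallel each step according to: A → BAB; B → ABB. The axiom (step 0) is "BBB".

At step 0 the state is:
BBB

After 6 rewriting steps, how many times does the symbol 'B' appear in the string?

1458

[0] BBB
[1] ABBABBABB
[2] BABABBABBBABABBABBBABABBABB
[3] ABBBABABBBABABBABBBABABBABBABBBABABBBABABBABBBABABBABBABBBABABBBABABBABBBABABBABB
[4] BABABBABBABBBABABBBABABBABBABBBABABBBABABBABBBABABBABBABBB…BABBABBBABABBBABABBABBBABABBABBABBBABABBBABABBABBBABABBABB  (len 243)
[5] ABBBABABBBABABBABBBABABBABBBABABBABBABBBABABBBABABBABBABBB…BABBABBBABABBBABABBABBBABABBABBABBBABABBBABABBABBBABABBABB  (len 729)
[6] BABABBABBABBBABABBBABABBABBABBBABABBBABABBABBBABABBABBABBB…BABBABBBABABBBABABBABBBABABBABBABBBABABBBABABBABBBABABBABB  (len 2187)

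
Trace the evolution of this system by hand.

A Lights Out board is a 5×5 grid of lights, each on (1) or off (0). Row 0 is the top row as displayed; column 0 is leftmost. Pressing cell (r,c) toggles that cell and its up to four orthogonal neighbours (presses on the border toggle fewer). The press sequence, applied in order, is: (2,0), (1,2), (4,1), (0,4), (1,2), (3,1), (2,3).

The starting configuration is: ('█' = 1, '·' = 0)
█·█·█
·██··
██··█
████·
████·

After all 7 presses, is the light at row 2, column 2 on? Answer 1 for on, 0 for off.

1

k=0  █·█·█
·██··
██··█
████·
████·
k=1  █·█·█
███··
····█
·███·
████·
k=2  █···█
█··█·
··█·█
·███·
████·
k=3  █···█
█··█·
··█·█
··██·
···█·
k=4  █··█·
█··██
··█·█
··██·
···█·
k=5  █·██·
███·█
····█
··██·
···█·
k=6  █·██·
███·█
·█··█
██·█·
·█·█·
k=7  █·██·
█████
·███·
██···
·█·█·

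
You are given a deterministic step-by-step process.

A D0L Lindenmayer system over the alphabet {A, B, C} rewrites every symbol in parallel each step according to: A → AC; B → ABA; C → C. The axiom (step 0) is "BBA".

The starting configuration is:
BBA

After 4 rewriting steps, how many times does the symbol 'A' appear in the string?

0) BBA
1) ABAABAAC
2) ACABAACACABAACACC
3) ACCACABAACACCACCACABAACACCACCC
4) ACCCACCACABAACACCACCCACCCACCACABAACACCACCCACCCC

17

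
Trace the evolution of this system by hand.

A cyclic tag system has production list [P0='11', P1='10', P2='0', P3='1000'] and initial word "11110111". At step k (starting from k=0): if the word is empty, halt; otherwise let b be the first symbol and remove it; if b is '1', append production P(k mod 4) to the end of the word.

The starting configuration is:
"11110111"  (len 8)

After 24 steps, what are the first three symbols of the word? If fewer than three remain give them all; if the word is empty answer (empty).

111

k=0  "11110111"  (len 8)
k=1  "111011111"  (len 9)
k=2  "1101111110"  (len 10)
k=3  "1011111100"  (len 10)
k=4  "0111111001000"  (len 13)
k=5  "111111001000"  (len 12)
k=6  "1111100100010"  (len 13)
k=7  "1111001000100"  (len 13)
k=8  "1110010001001000"  (len 16)
k=9  "11001000100100011"  (len 17)
k=10  "100100010010001110"  (len 18)
k=11  "001000100100011100"  (len 18)
k=12  "01000100100011100"  (len 17)
k=13  "1000100100011100"  (len 16)
k=14  "00010010001110010"  (len 17)
k=15  "0010010001110010"  (len 16)
k=16  "010010001110010"  (len 15)
k=17  "10010001110010"  (len 14)
k=18  "001000111001010"  (len 15)
k=19  "01000111001010"  (len 14)
k=20  "1000111001010"  (len 13)
k=21  "00011100101011"  (len 14)
k=22  "0011100101011"  (len 13)
k=23  "011100101011"  (len 12)
k=24  "11100101011"  (len 11)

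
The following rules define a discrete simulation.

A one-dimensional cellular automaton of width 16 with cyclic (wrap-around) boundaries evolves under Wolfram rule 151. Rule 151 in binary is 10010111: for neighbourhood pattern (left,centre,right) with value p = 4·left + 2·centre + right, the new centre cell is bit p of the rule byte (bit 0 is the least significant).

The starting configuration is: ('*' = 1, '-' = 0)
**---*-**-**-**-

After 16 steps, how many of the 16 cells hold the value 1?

0) **---*-**-**-**-
1) --****----------
2) **-**-**********
3) *------*********
4) -******-********
5) --****---******-
6) **-**-***-****-*
7) *------*---**---
8) ***********--***
9) **********-**-**
10) *********------*
11) ********-******-
12) -******---****--
13) *-****-***-**-**
14) ---**---*------*
15) ***--***********
16) **-**-**********

14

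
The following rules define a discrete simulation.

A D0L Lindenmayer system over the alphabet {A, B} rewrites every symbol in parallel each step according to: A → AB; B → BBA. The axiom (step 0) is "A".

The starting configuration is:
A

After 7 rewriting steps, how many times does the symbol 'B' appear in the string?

gen 0: A
gen 1: AB
gen 2: ABBBA
gen 3: ABBBABBABBAAB
gen 4: ABBBABBABBAABBBABBAABBBABBAABABBBA
gen 5: ABBBABBABBAABBBABBAABBBABBAABABBBABBABBAABBBABBAABABBBABBABBAABBBABBAABABBBAABBBABBABBAAB
gen 6: ABBBABBABBAABBBABBAABBBABBAABABBBABBABBAABBBABBAABABBBABBA…ABBAABABBBAABBBABBABBAABABBBABBABBAABBBABBAABBBABBAABABBBA  (len 233)
gen 7: ABBBABBABBAABBBABBAABBBABBAABABBBABBABBAABBBABBAABABBBABBA…BBABBABBAABBBABBAABABBBABBABBAABBBABBAABABBBAABBBABBABBAAB  (len 610)

377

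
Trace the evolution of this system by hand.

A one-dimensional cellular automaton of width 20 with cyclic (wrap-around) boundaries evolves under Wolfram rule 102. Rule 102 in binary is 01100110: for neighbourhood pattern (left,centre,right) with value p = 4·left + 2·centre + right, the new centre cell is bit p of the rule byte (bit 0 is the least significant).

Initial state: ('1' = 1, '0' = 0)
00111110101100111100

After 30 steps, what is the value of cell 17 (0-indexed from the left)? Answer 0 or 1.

gen 0: 00111110101100111100
gen 1: 01000011110101000100
gen 2: 11000100011111001100
gen 3: 01001100100001010101
gen 4: 11010101100011111111
gen 5: 01111110100100000000
gen 6: 10000011101100000000
gen 7: 10000100110100000001
gen 8: 10001101011100000010
gen 9: 10010111100100000111
gen 10: 10111000101100001000
gen 11: 11001001110100011001
gen 12: 01011010011100101010
gen 13: 11101110100101111110
gen 14: 00110011101110000011
gen 15: 01010100110010000101
gen 16: 11111101010110001111
gen 17: 00000111111010010000
gen 18: 00001000001110110000
gen 19: 00011000010011010000
gen 20: 00101000110101110000
gen 21: 01111001011110010000
gen 22: 10001011100010110000
gen 23: 10011100100111010001
gen 24: 10100101101001110010
gen 25: 11101110111010010111
gen 26: 00110011001110111000
gen 27: 01010101010011001000
gen 28: 11111111110101011000
gen 29: 00000000011111101001
gen 30: 00000000100000111011

0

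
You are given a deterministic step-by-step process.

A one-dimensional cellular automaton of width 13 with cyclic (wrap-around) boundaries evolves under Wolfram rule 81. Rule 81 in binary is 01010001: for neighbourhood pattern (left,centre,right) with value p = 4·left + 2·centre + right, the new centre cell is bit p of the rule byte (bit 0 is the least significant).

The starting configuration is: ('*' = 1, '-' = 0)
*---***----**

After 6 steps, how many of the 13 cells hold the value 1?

gen 0: *---***----**
gen 1: ***---****---
gen 2: --***----***-
gen 3: *---****---**
gen 4: ***----***---
gen 5: --****---***-
gen 6: *----***---**

6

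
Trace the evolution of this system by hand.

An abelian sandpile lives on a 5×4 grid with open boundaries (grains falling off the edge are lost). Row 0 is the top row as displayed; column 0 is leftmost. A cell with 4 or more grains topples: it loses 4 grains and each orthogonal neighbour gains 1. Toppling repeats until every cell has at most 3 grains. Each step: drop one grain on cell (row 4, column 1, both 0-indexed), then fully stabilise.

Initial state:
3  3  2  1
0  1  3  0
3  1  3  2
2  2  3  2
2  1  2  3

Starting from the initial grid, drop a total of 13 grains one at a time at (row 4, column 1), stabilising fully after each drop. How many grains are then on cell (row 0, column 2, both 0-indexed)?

gen 0: 3  3  2  1
0  1  3  0
3  1  3  2
2  2  3  2
2  1  2  3
gen 1: 3  3  2  1
0  1  3  0
3  1  3  2
2  2  3  2
2  2  2  3
gen 2: 3  3  2  1
0  1  3  0
3  1  3  2
2  2  3  2
2  3  2  3
gen 3: 3  3  2  1
0  1  3  0
3  1  3  2
2  3  3  2
3  0  3  3
gen 4: 3  3  2  1
0  1  3  0
3  1  3  2
2  3  3  2
3  1  3  3
gen 5: 3  3  2  1
0  1  3  0
3  1  3  2
2  3  3  2
3  2  3  3
gen 6: 3  3  2  1
0  1  3  0
3  1  3  2
2  3  3  2
3  3  3  3
gen 7: 3  3  3  1
1  3  0  2
1  0  3  0
1  3  3  1
1  3  2  1
gen 8: 3  3  3  1
1  3  1  2
1  2  0  1
2  1  2  2
2  2  0  2
gen 9: 3  3  3  1
1  3  1  2
1  2  0  1
2  1  2  2
2  3  0  2
gen 10: 3  3  3  1
1  3  1  2
1  2  0  1
2  2  2  2
3  0  1  2
gen 11: 3  3  3  1
1  3  1  2
1  2  0  1
2  2  2  2
3  1  1  2
gen 12: 3  3  3  1
1  3  1  2
1  2  0  1
2  2  2  2
3  2  1  2
gen 13: 3  3  3  1
1  3  1  2
1  2  0  1
2  2  2  2
3  3  1  2

3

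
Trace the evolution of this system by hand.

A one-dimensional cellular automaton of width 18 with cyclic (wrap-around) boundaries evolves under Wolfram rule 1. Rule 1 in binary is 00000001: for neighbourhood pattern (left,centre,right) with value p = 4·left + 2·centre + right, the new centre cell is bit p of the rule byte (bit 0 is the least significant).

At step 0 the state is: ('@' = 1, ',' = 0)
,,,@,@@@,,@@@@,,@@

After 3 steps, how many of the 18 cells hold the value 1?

1

k=0  ,,,@,@@@,,@@@@,,@@
k=1  ,@,,,,,,,,,,,,,,,,
k=2  ,,,@@@@@@@@@@@@@@@
k=3  ,@,,,,,,,,,,,,,,,,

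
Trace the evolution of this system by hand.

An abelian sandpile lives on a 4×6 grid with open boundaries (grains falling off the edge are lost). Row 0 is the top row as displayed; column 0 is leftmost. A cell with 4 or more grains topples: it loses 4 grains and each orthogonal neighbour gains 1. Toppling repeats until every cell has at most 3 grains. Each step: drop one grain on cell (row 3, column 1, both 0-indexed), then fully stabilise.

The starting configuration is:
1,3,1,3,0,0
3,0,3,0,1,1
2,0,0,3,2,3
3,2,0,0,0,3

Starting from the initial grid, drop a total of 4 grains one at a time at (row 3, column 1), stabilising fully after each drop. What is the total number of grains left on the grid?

35

t=0: 1,3,1,3,0,0
3,0,3,0,1,1
2,0,0,3,2,3
3,2,0,0,0,3
t=1: 1,3,1,3,0,0
3,0,3,0,1,1
2,0,0,3,2,3
3,3,0,0,0,3
t=2: 1,3,1,3,0,0
3,0,3,0,1,1
3,1,0,3,2,3
0,1,1,0,0,3
t=3: 1,3,1,3,0,0
3,0,3,0,1,1
3,1,0,3,2,3
0,2,1,0,0,3
t=4: 1,3,1,3,0,0
3,0,3,0,1,1
3,1,0,3,2,3
0,3,1,0,0,3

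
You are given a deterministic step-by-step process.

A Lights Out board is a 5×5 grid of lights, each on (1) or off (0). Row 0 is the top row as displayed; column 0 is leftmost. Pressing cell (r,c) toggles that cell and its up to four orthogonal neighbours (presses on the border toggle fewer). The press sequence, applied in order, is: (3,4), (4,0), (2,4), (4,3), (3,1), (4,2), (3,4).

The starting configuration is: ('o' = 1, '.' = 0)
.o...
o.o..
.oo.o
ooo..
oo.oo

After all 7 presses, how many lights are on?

k=0  .o...
o.o..
.oo.o
ooo..
oo.oo
k=1  .o...
o.o..
.oo..
ooooo
oo.o.
k=2  .o...
o.o..
.oo..
.oooo
...o.
k=3  .o...
o.o.o
.oooo
.ooo.
...o.
k=4  .o...
o.o.o
.oooo
.oo..
..o.o
k=5  .o...
o.o.o
..ooo
o....
.oo.o
k=6  .o...
o.o.o
..ooo
o.o..
...oo
k=7  .o...
o.o.o
..oo.
o.ooo
...o.

11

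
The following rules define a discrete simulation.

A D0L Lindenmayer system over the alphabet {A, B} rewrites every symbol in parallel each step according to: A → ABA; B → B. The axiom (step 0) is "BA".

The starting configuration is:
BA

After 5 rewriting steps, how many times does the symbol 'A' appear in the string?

32

0) BA
1) BABA
2) BABABABA
3) BABABABABABABABA
4) BABABABABABABABABABABABABABABABA
5) BABABABABABABABABABABABABABABABABABABABABABABABABABABABABABABABA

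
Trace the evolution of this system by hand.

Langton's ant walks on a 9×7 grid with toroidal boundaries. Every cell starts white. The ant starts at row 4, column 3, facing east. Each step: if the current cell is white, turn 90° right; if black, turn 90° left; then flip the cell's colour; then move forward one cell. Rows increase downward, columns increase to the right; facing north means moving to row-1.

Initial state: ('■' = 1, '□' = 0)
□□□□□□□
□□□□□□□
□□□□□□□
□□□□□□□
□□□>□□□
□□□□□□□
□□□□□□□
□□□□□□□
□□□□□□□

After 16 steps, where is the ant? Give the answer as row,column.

4,3

gen 0: □□□□□□□
□□□□□□□
□□□□□□□
□□□□□□□
□□□>□□□
□□□□□□□
□□□□□□□
□□□□□□□
□□□□□□□
gen 1: □□□□□□□
□□□□□□□
□□□□□□□
□□□□□□□
□□□■□□□
□□□v□□□
□□□□□□□
□□□□□□□
□□□□□□□
gen 2: □□□□□□□
□□□□□□□
□□□□□□□
□□□□□□□
□□□■□□□
□□<■□□□
□□□□□□□
□□□□□□□
□□□□□□□
gen 3: □□□□□□□
□□□□□□□
□□□□□□□
□□□□□□□
□□^■□□□
□□■■□□□
□□□□□□□
□□□□□□□
□□□□□□□
gen 4: □□□□□□□
□□□□□□□
□□□□□□□
□□□□□□□
□□■>□□□
□□■■□□□
□□□□□□□
□□□□□□□
□□□□□□□
gen 5: □□□□□□□
□□□□□□□
□□□□□□□
□□□^□□□
□□■□□□□
□□■■□□□
□□□□□□□
□□□□□□□
□□□□□□□
gen 6: □□□□□□□
□□□□□□□
□□□□□□□
□□□■>□□
□□■□□□□
□□■■□□□
□□□□□□□
□□□□□□□
□□□□□□□
gen 7: □□□□□□□
□□□□□□□
□□□□□□□
□□□■■□□
□□■□v□□
□□■■□□□
□□□□□□□
□□□□□□□
□□□□□□□
gen 8: □□□□□□□
□□□□□□□
□□□□□□□
□□□■■□□
□□■<■□□
□□■■□□□
□□□□□□□
□□□□□□□
□□□□□□□
gen 9: □□□□□□□
□□□□□□□
□□□□□□□
□□□^■□□
□□■■■□□
□□■■□□□
□□□□□□□
□□□□□□□
□□□□□□□
gen 10: □□□□□□□
□□□□□□□
□□□□□□□
□□<□■□□
□□■■■□□
□□■■□□□
□□□□□□□
□□□□□□□
□□□□□□□
gen 11: □□□□□□□
□□□□□□□
□□^□□□□
□□■□■□□
□□■■■□□
□□■■□□□
□□□□□□□
□□□□□□□
□□□□□□□
gen 12: □□□□□□□
□□□□□□□
□□■>□□□
□□■□■□□
□□■■■□□
□□■■□□□
□□□□□□□
□□□□□□□
□□□□□□□
gen 13: □□□□□□□
□□□□□□□
□□■■□□□
□□■v■□□
□□■■■□□
□□■■□□□
□□□□□□□
□□□□□□□
□□□□□□□
gen 14: □□□□□□□
□□□□□□□
□□■■□□□
□□<■■□□
□□■■■□□
□□■■□□□
□□□□□□□
□□□□□□□
□□□□□□□
gen 15: □□□□□□□
□□□□□□□
□□■■□□□
□□□■■□□
□□v■■□□
□□■■□□□
□□□□□□□
□□□□□□□
□□□□□□□
gen 16: □□□□□□□
□□□□□□□
□□■■□□□
□□□■■□□
□□□>■□□
□□■■□□□
□□□□□□□
□□□□□□□
□□□□□□□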